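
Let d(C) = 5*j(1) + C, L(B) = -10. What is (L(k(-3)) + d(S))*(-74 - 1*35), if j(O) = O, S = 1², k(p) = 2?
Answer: 436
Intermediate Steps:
S = 1
d(C) = 5 + C (d(C) = 5*1 + C = 5 + C)
(L(k(-3)) + d(S))*(-74 - 1*35) = (-10 + (5 + 1))*(-74 - 1*35) = (-10 + 6)*(-74 - 35) = -4*(-109) = 436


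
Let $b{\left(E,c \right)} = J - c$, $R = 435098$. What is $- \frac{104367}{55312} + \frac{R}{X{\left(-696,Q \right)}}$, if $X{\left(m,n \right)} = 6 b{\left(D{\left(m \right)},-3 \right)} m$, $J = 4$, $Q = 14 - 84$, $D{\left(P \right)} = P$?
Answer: $- \frac{1694812295}{101055024} \approx -16.771$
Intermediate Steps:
$Q = -70$ ($Q = 14 - 84 = -70$)
$b{\left(E,c \right)} = 4 - c$
$X{\left(m,n \right)} = 42 m$ ($X{\left(m,n \right)} = 6 \left(4 - -3\right) m = 6 \left(4 + 3\right) m = 6 \cdot 7 m = 42 m$)
$- \frac{104367}{55312} + \frac{R}{X{\left(-696,Q \right)}} = - \frac{104367}{55312} + \frac{435098}{42 \left(-696\right)} = \left(-104367\right) \frac{1}{55312} + \frac{435098}{-29232} = - \frac{104367}{55312} + 435098 \left(- \frac{1}{29232}\right) = - \frac{104367}{55312} - \frac{217549}{14616} = - \frac{1694812295}{101055024}$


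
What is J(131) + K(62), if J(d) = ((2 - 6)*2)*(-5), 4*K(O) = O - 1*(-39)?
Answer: 261/4 ≈ 65.250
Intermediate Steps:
K(O) = 39/4 + O/4 (K(O) = (O - 1*(-39))/4 = (O + 39)/4 = (39 + O)/4 = 39/4 + O/4)
J(d) = 40 (J(d) = -4*2*(-5) = -8*(-5) = 40)
J(131) + K(62) = 40 + (39/4 + (¼)*62) = 40 + (39/4 + 31/2) = 40 + 101/4 = 261/4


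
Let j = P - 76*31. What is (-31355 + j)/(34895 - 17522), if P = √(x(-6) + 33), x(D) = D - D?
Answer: -11237/5791 + √33/17373 ≈ -1.9401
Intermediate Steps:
x(D) = 0
P = √33 (P = √(0 + 33) = √33 ≈ 5.7446)
j = -2356 + √33 (j = √33 - 76*31 = √33 - 2356 = -2356 + √33 ≈ -2350.3)
(-31355 + j)/(34895 - 17522) = (-31355 + (-2356 + √33))/(34895 - 17522) = (-33711 + √33)/17373 = (-33711 + √33)*(1/17373) = -11237/5791 + √33/17373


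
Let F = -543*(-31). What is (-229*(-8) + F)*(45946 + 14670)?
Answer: 1131397640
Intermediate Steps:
F = 16833
(-229*(-8) + F)*(45946 + 14670) = (-229*(-8) + 16833)*(45946 + 14670) = (1832 + 16833)*60616 = 18665*60616 = 1131397640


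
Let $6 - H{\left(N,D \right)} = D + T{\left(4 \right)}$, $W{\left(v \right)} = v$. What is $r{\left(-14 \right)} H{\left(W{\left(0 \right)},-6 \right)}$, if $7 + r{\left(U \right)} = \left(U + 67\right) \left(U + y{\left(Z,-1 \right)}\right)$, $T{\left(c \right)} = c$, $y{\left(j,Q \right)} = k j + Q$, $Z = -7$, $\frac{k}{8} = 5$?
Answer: $-125136$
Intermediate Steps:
$k = 40$ ($k = 8 \cdot 5 = 40$)
$y{\left(j,Q \right)} = Q + 40 j$ ($y{\left(j,Q \right)} = 40 j + Q = Q + 40 j$)
$H{\left(N,D \right)} = 2 - D$ ($H{\left(N,D \right)} = 6 - \left(D + 4\right) = 6 - \left(4 + D\right) = 2 - D$)
$r{\left(U \right)} = -7 + \left(-281 + U\right) \left(67 + U\right)$ ($r{\left(U \right)} = -7 + \left(U + 67\right) \left(U + \left(-1 + 40 \left(-7\right)\right)\right) = -7 + \left(67 + U\right) \left(U - 281\right) = -7 + \left(67 + U\right) \left(-281 + U\right) = -7 + \left(-281 + U\right) \left(67 + U\right)$)
$r{\left(-14 \right)} H{\left(W{\left(0 \right)},-6 \right)} = \left(-18834 + \left(-14\right)^{2} - -2996\right) \left(2 - -6\right) = \left(-18834 + 196 + 2996\right) \left(2 + 6\right) = \left(-15642\right) 8 = -125136$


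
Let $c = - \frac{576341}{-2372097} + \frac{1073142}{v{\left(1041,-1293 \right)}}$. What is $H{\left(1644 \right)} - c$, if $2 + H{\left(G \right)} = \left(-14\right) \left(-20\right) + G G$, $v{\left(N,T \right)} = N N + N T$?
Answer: $\frac{4449803446251181}{1646235318} \approx 2.703 \cdot 10^{6}$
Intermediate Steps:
$v{\left(N,T \right)} = N^{2} + N T$
$H{\left(G \right)} = 278 + G^{2}$ ($H{\left(G \right)} = -2 + \left(\left(-14\right) \left(-20\right) + G G\right) = -2 + \left(280 + G^{2}\right) = 278 + G^{2}$)
$c = - \frac{6334402729}{1646235318}$ ($c = - \frac{576341}{-2372097} + \frac{1073142}{1041 \left(1041 - 1293\right)} = \left(-576341\right) \left(- \frac{1}{2372097}\right) + \frac{1073142}{1041 \left(-252\right)} = \frac{576341}{2372097} + \frac{1073142}{-262332} = \frac{576341}{2372097} + 1073142 \left(- \frac{1}{262332}\right) = \frac{576341}{2372097} - \frac{2839}{694} = - \frac{6334402729}{1646235318} \approx -3.8478$)
$H{\left(1644 \right)} - c = \left(278 + 1644^{2}\right) - - \frac{6334402729}{1646235318} = \left(278 + 2702736\right) + \frac{6334402729}{1646235318} = 2703014 + \frac{6334402729}{1646235318} = \frac{4449803446251181}{1646235318}$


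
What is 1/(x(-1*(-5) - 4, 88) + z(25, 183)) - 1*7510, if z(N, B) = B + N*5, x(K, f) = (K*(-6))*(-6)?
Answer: -2583439/344 ≈ -7510.0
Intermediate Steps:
x(K, f) = 36*K (x(K, f) = -6*K*(-6) = 36*K)
z(N, B) = B + 5*N
1/(x(-1*(-5) - 4, 88) + z(25, 183)) - 1*7510 = 1/(36*(-1*(-5) - 4) + (183 + 5*25)) - 1*7510 = 1/(36*(5 - 4) + (183 + 125)) - 7510 = 1/(36*1 + 308) - 7510 = 1/(36 + 308) - 7510 = 1/344 - 7510 = -2583439/344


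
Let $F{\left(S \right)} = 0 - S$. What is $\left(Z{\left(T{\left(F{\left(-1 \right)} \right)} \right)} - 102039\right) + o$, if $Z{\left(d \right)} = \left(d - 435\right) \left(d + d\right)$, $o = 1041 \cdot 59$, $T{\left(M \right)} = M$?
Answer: $-41488$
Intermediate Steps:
$F{\left(S \right)} = - S$
$o = 61419$
$Z{\left(d \right)} = 2 d \left(-435 + d\right)$ ($Z{\left(d \right)} = \left(-435 + d\right) 2 d = 2 d \left(-435 + d\right)$)
$\left(Z{\left(T{\left(F{\left(-1 \right)} \right)} \right)} - 102039\right) + o = \left(2 \left(\left(-1\right) \left(-1\right)\right) \left(-435 - -1\right) - 102039\right) + 61419 = \left(2 \cdot 1 \left(-435 + 1\right) - 102039\right) + 61419 = \left(2 \cdot 1 \left(-434\right) - 102039\right) + 61419 = \left(-868 - 102039\right) + 61419 = -102907 + 61419 = -41488$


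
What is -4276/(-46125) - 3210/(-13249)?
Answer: 204713974/611110125 ≈ 0.33499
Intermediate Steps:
-4276/(-46125) - 3210/(-13249) = -4276*(-1/46125) - 3210*(-1/13249) = 4276/46125 + 3210/13249 = 204713974/611110125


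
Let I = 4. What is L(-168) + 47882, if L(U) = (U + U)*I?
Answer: 46538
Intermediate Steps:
L(U) = 8*U (L(U) = (U + U)*4 = (2*U)*4 = 8*U)
L(-168) + 47882 = 8*(-168) + 47882 = -1344 + 47882 = 46538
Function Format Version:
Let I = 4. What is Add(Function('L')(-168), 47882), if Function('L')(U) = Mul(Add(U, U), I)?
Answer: 46538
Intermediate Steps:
Function('L')(U) = Mul(8, U) (Function('L')(U) = Mul(Add(U, U), 4) = Mul(Mul(2, U), 4) = Mul(8, U))
Add(Function('L')(-168), 47882) = Add(Mul(8, -168), 47882) = Add(-1344, 47882) = 46538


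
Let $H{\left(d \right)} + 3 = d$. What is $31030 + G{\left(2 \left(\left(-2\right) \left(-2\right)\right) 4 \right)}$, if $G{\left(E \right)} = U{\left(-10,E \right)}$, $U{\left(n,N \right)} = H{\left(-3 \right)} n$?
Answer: $31090$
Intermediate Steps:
$H{\left(d \right)} = -3 + d$
$U{\left(n,N \right)} = - 6 n$ ($U{\left(n,N \right)} = \left(-3 - 3\right) n = - 6 n$)
$G{\left(E \right)} = 60$ ($G{\left(E \right)} = \left(-6\right) \left(-10\right) = 60$)
$31030 + G{\left(2 \left(\left(-2\right) \left(-2\right)\right) 4 \right)} = 31030 + 60 = 31090$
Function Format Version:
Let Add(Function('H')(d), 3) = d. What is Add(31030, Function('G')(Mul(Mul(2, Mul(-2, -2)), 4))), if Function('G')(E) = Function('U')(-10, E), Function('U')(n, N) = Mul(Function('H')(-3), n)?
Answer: 31090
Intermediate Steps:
Function('H')(d) = Add(-3, d)
Function('U')(n, N) = Mul(-6, n) (Function('U')(n, N) = Mul(Add(-3, -3), n) = Mul(-6, n))
Function('G')(E) = 60 (Function('G')(E) = Mul(-6, -10) = 60)
Add(31030, Function('G')(Mul(Mul(2, Mul(-2, -2)), 4))) = Add(31030, 60) = 31090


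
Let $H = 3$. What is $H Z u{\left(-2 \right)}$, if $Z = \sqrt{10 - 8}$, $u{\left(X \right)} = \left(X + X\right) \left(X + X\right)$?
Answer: $48 \sqrt{2} \approx 67.882$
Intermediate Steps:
$u{\left(X \right)} = 4 X^{2}$ ($u{\left(X \right)} = 2 X 2 X = 4 X^{2}$)
$Z = \sqrt{2} \approx 1.4142$
$H Z u{\left(-2 \right)} = 3 \sqrt{2} \cdot 4 \left(-2\right)^{2} = 3 \sqrt{2} \cdot 4 \cdot 4 = 3 \sqrt{2} \cdot 16 = 48 \sqrt{2}$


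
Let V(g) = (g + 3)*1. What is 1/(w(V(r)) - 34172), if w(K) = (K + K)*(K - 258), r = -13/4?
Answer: -8/272343 ≈ -2.9375e-5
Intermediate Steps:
r = -13/4 (r = -13*¼ = -13/4 ≈ -3.2500)
V(g) = 3 + g (V(g) = (3 + g)*1 = 3 + g)
w(K) = 2*K*(-258 + K) (w(K) = (2*K)*(-258 + K) = 2*K*(-258 + K))
1/(w(V(r)) - 34172) = 1/(2*(3 - 13/4)*(-258 + (3 - 13/4)) - 34172) = 1/(2*(-¼)*(-258 - ¼) - 34172) = 1/(2*(-¼)*(-1033/4) - 34172) = 1/(1033/8 - 34172) = 1/(-272343/8) = -8/272343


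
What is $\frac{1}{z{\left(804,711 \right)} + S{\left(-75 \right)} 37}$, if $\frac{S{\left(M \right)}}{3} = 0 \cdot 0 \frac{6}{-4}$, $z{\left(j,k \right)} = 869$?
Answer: $\frac{1}{869} \approx 0.0011507$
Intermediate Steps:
$S{\left(M \right)} = 0$ ($S{\left(M \right)} = 3 \cdot 0 \cdot 0 \frac{6}{-4} = 3 \cdot 0 \cdot 6 \left(- \frac{1}{4}\right) = 3 \cdot 0 \left(- \frac{3}{2}\right) = 3 \cdot 0 = 0$)
$\frac{1}{z{\left(804,711 \right)} + S{\left(-75 \right)} 37} = \frac{1}{869 + 0 \cdot 37} = \frac{1}{869 + 0} = \frac{1}{869}$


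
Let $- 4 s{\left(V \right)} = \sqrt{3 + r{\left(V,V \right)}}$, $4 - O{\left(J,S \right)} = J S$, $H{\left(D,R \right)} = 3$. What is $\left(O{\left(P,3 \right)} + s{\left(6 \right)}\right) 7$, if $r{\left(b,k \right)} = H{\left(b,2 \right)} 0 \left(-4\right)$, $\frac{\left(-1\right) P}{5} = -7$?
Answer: $-707 - \frac{7 \sqrt{3}}{4} \approx -710.03$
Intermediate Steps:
$P = 35$ ($P = \left(-5\right) \left(-7\right) = 35$)
$r{\left(b,k \right)} = 0$ ($r{\left(b,k \right)} = 3 \cdot 0 \left(-4\right) = 0 \left(-4\right) = 0$)
$O{\left(J,S \right)} = 4 - J S$
$s{\left(V \right)} = - \frac{\sqrt{3}}{4}$ ($s{\left(V \right)} = - \frac{\sqrt{3 + 0}}{4} = - \frac{\sqrt{3}}{4}$)
$\left(O{\left(P,3 \right)} + s{\left(6 \right)}\right) 7 = \left(\left(4 - 35 \cdot 3\right) - \frac{\sqrt{3}}{4}\right) 7 = \left(\left(4 - 105\right) - \frac{\sqrt{3}}{4}\right) 7 = \left(-101 - \frac{\sqrt{3}}{4}\right) 7 = -707 - \frac{7 \sqrt{3}}{4}$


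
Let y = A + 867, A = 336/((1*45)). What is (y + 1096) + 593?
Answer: 38452/15 ≈ 2563.5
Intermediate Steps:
A = 112/15 (A = 336/45 = 336*(1/45) = 112/15 ≈ 7.4667)
y = 13117/15 (y = 112/15 + 867 = 13117/15 ≈ 874.47)
(y + 1096) + 593 = (13117/15 + 1096) + 593 = 29557/15 + 593 = 38452/15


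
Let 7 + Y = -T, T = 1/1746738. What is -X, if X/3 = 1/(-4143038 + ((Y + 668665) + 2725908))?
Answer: 5240214/1307384484337 ≈ 4.0082e-6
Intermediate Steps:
T = 1/1746738 ≈ 5.7250e-7
Y = -12227167/1746738 (Y = -7 - 1*1/1746738 = -7 - 1/1746738 = -12227167/1746738 ≈ -7.0000)
X = -5240214/1307384484337 (X = 3/(-4143038 + ((-12227167/1746738 + 668665) + 2725908)) = 3/(-4143038 + (1167970337603/1746738 + 2725908)) = 3/(-4143038 + 5929417425707/1746738) = 3/(-1307384484337/1746738) = 3*(-1746738/1307384484337) = -5240214/1307384484337 ≈ -4.0082e-6)
-X = -1*(-5240214/1307384484337) = 5240214/1307384484337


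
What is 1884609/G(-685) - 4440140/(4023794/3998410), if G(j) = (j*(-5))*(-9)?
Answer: -30403290347041197/6890747225 ≈ -4.4122e+6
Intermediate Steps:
G(j) = 45*j (G(j) = -5*j*(-9) = 45*j)
1884609/G(-685) - 4440140/(4023794/3998410) = 1884609/((45*(-685))) - 4440140/(4023794/3998410) = 1884609/(-30825) - 4440140/(4023794*(1/3998410)) = 1884609*(-1/30825) - 4440140/2011897/1999205 = -209401/3425 - 4440140*1999205/2011897 = -209401/3425 - 8876750088700/2011897 = -30403290347041197/6890747225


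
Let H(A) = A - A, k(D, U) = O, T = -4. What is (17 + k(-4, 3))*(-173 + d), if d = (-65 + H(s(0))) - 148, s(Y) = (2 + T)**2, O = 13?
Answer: -11580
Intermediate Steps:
s(Y) = 4 (s(Y) = (2 - 4)**2 = (-2)**2 = 4)
k(D, U) = 13
H(A) = 0
d = -213 (d = (-65 + 0) - 148 = -65 - 148 = -213)
(17 + k(-4, 3))*(-173 + d) = (17 + 13)*(-173 - 213) = 30*(-386) = -11580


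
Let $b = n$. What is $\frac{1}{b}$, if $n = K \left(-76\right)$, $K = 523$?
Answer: $- \frac{1}{39748} \approx -2.5158 \cdot 10^{-5}$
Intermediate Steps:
$n = -39748$ ($n = 523 \left(-76\right) = -39748$)
$b = -39748$
$\frac{1}{b} = \frac{1}{-39748} = - \frac{1}{39748}$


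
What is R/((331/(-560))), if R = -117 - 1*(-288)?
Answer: -95760/331 ≈ -289.31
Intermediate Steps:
R = 171 (R = -117 + 288 = 171)
R/((331/(-560))) = 171/((331/(-560))) = 171/((331*(-1/560))) = 171/(-331/560) = 171*(-560/331) = -95760/331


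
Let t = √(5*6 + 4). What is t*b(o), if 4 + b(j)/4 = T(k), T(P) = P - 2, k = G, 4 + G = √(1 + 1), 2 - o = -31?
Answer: 4*√34*(-10 + √2) ≈ -200.25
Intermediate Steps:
o = 33 (o = 2 - 1*(-31) = 2 + 31 = 33)
G = -4 + √2 (G = -4 + √(1 + 1) = -4 + √2 ≈ -2.5858)
k = -4 + √2 ≈ -2.5858
T(P) = -2 + P
b(j) = -40 + 4*√2 (b(j) = -16 + 4*(-2 + (-4 + √2)) = -16 + 4*(-6 + √2) = -16 + (-24 + 4*√2) = -40 + 4*√2)
t = √34 (t = √(30 + 4) = √34 ≈ 5.8309)
t*b(o) = √34*(-40 + 4*√2)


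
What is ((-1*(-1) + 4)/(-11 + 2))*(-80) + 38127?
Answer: 343543/9 ≈ 38171.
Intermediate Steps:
((-1*(-1) + 4)/(-11 + 2))*(-80) + 38127 = ((1 + 4)/(-9))*(-80) + 38127 = (5*(-⅑))*(-80) + 38127 = -5/9*(-80) + 38127 = 400/9 + 38127 = 343543/9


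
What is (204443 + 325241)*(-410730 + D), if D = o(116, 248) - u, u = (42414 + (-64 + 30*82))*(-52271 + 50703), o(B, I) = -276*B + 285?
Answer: 36982335070396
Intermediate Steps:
o(B, I) = 285 - 276*B
u = -70262080 (u = (42414 + (-64 + 2460))*(-1568) = (42414 + 2396)*(-1568) = 44810*(-1568) = -70262080)
D = 70230349 (D = (285 - 276*116) - 1*(-70262080) = (285 - 32016) + 70262080 = -31731 + 70262080 = 70230349)
(204443 + 325241)*(-410730 + D) = (204443 + 325241)*(-410730 + 70230349) = 529684*69819619 = 36982335070396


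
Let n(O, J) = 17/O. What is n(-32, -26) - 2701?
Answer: -86449/32 ≈ -2701.5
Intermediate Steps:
n(-32, -26) - 2701 = 17/(-32) - 2701 = 17*(-1/32) - 2701 = -17/32 - 2701 = -86449/32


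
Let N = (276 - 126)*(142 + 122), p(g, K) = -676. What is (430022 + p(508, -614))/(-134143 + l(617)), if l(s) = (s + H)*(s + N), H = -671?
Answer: -429346/2305861 ≈ -0.18620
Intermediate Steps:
N = 39600 (N = 150*264 = 39600)
l(s) = (-671 + s)*(39600 + s) (l(s) = (s - 671)*(s + 39600) = (-671 + s)*(39600 + s))
(430022 + p(508, -614))/(-134143 + l(617)) = (430022 - 676)/(-134143 + (-26571600 + 617**2 + 38929*617)) = 429346/(-134143 + (-26571600 + 380689 + 24019193)) = 429346/(-134143 - 2171718) = 429346/(-2305861) = 429346*(-1/2305861) = -429346/2305861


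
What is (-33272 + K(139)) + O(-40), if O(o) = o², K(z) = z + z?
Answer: -31394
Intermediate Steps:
K(z) = 2*z
(-33272 + K(139)) + O(-40) = (-33272 + 2*139) + (-40)² = (-33272 + 278) + 1600 = -32994 + 1600 = -31394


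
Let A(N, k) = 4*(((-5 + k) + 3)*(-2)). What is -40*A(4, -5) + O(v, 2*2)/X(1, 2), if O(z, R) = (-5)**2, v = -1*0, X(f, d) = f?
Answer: -2215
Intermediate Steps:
v = 0
O(z, R) = 25
A(N, k) = 16 - 8*k (A(N, k) = 4*((-2 + k)*(-2)) = 4*(4 - 2*k) = 16 - 8*k)
-40*A(4, -5) + O(v, 2*2)/X(1, 2) = -40*(16 - 8*(-5)) + 25/1 = -40*(16 + 40) + 25*1 = -40*56 + 25 = -2240 + 25 = -2215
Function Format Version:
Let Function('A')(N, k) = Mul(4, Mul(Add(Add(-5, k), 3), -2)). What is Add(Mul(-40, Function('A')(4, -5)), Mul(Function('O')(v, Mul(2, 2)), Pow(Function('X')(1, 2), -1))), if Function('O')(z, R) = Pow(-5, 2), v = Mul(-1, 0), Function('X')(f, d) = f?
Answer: -2215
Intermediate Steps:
v = 0
Function('O')(z, R) = 25
Function('A')(N, k) = Add(16, Mul(-8, k)) (Function('A')(N, k) = Mul(4, Mul(Add(-2, k), -2)) = Mul(4, Add(4, Mul(-2, k))) = Add(16, Mul(-8, k)))
Add(Mul(-40, Function('A')(4, -5)), Mul(Function('O')(v, Mul(2, 2)), Pow(Function('X')(1, 2), -1))) = Add(Mul(-40, Add(16, Mul(-8, -5))), Mul(25, Pow(1, -1))) = Add(Mul(-40, Add(16, 40)), Mul(25, 1)) = Add(Mul(-40, 56), 25) = Add(-2240, 25) = -2215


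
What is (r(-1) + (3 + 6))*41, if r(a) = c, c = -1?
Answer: 328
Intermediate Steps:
r(a) = -1
(r(-1) + (3 + 6))*41 = (-1 + (3 + 6))*41 = (-1 + 9)*41 = 8*41 = 328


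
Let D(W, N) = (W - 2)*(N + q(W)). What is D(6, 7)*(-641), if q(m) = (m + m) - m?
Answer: -33332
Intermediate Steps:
q(m) = m (q(m) = 2*m - m = m)
D(W, N) = (-2 + W)*(N + W) (D(W, N) = (W - 2)*(N + W) = (-2 + W)*(N + W))
D(6, 7)*(-641) = (6² - 2*7 - 2*6 + 7*6)*(-641) = (36 - 14 - 12 + 42)*(-641) = 52*(-641) = -33332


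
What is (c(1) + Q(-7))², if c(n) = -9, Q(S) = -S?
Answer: 4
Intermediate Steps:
(c(1) + Q(-7))² = (-9 - 1*(-7))² = (-9 + 7)² = (-2)² = 4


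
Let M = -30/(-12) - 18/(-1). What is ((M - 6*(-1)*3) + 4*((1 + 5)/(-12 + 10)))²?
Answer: 2809/4 ≈ 702.25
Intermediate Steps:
M = 41/2 (M = -30*(-1/12) - 18*(-1) = 5/2 + 18 = 41/2 ≈ 20.500)
((M - 6*(-1)*3) + 4*((1 + 5)/(-12 + 10)))² = ((41/2 - 6*(-1)*3) + 4*((1 + 5)/(-12 + 10)))² = ((41/2 - (-6)*3) + 4*(6/(-2)))² = ((41/2 - 1*(-18)) + 4*(6*(-½)))² = ((41/2 + 18) + 4*(-3))² = (77/2 - 12)² = (53/2)² = 2809/4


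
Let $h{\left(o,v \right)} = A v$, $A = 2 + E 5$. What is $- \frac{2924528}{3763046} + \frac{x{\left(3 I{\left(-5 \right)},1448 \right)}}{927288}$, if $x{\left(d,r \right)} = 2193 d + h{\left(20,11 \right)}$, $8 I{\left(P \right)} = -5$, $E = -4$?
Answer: $- \frac{404162663399}{516952207296} \approx -0.78182$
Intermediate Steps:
$I{\left(P \right)} = - \frac{5}{8}$ ($I{\left(P \right)} = \frac{1}{8} \left(-5\right) = - \frac{5}{8}$)
$A = -18$ ($A = 2 - 20 = -18$)
$h{\left(o,v \right)} = - 18 v$
$x{\left(d,r \right)} = -198 + 2193 d$ ($x{\left(d,r \right)} = 2193 d - 198 = -198 + 2193 d$)
$- \frac{2924528}{3763046} + \frac{x{\left(3 I{\left(-5 \right)},1448 \right)}}{927288} = - \frac{2924528}{3763046} + \frac{-198 + 2193 \cdot 3 \left(- \frac{5}{8}\right)}{927288} = \left(-2924528\right) \frac{1}{3763046} + \left(-198 + 2193 \left(- \frac{15}{8}\right)\right) \frac{1}{927288} = - \frac{1462264}{1881523} + \left(-198 - \frac{32895}{8}\right) \frac{1}{927288} = - \frac{1462264}{1881523} - \frac{1277}{274752} = - \frac{404162663399}{516952207296}$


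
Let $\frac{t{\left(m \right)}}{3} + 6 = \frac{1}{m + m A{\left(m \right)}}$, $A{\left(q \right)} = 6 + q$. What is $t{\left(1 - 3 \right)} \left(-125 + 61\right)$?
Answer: $\frac{5856}{5} \approx 1171.2$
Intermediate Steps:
$t{\left(m \right)} = -18 + \frac{3}{m + m \left(6 + m\right)}$
$t{\left(1 - 3 \right)} \left(-125 + 61\right) = \frac{3 \left(1 - 42 \left(1 - 3\right) - 6 \left(1 - 3\right)^{2}\right)}{\left(1 - 3\right) \left(7 + \left(1 - 3\right)\right)} \left(-125 + 61\right) = \frac{3 \left(1 - -84 - 6 \left(-2\right)^{2}\right)}{\left(-2\right) \left(7 - 2\right)} \left(-64\right) = 3 \left(- \frac{1}{2}\right) \frac{1}{5} \left(1 + 84 - 24\right) \left(-64\right) = 3 \left(- \frac{1}{2}\right) \frac{1}{5} \cdot 61 \left(-64\right) = \left(- \frac{183}{10}\right) \left(-64\right) = \frac{5856}{5}$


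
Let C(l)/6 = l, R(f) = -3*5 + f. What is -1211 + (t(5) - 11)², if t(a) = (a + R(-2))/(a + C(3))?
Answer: -570394/529 ≈ -1078.3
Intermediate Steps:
R(f) = -15 + f
C(l) = 6*l
t(a) = (-17 + a)/(18 + a) (t(a) = (a + (-15 - 2))/(a + 6*3) = (a - 17)/(a + 18) = (-17 + a)/(18 + a))
-1211 + (t(5) - 11)² = -1211 + ((-17 + 5)/(18 + 5) - 11)² = -1211 + (-12/23 - 11)² = -1211 + (-265/23)² = -1211 + 70225/529 = -570394/529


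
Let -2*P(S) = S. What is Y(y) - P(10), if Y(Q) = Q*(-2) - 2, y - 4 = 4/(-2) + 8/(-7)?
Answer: 9/7 ≈ 1.2857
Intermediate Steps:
y = 6/7 (y = 4 + (4/(-2) + 8/(-7)) = 4 + (4*(-1/2) + 8*(-1/7)) = 4 + (-2 - 8/7) = 4 - 22/7 = 6/7 ≈ 0.85714)
P(S) = -S/2
Y(Q) = -2 - 2*Q (Y(Q) = -2*Q - 2 = -2 - 2*Q)
Y(y) - P(10) = (-2 - 2*6/7) - (-1)*10/2 = (-2 - 12/7) - 1*(-5) = -26/7 + 5 = 9/7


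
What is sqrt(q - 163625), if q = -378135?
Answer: 8*I*sqrt(8465) ≈ 736.04*I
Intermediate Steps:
sqrt(q - 163625) = sqrt(-378135 - 163625) = sqrt(-541760) = 8*I*sqrt(8465)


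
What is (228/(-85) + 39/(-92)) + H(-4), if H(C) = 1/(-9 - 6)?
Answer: -74437/23460 ≈ -3.1729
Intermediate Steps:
H(C) = -1/15 (H(C) = 1/(-15) = -1/15)
(228/(-85) + 39/(-92)) + H(-4) = (228/(-85) + 39/(-92)) - 1/15 = (228*(-1/85) + 39*(-1/92)) - 1/15 = (-228/85 - 39/92) - 1/15 = -24291/7820 - 1/15 = -74437/23460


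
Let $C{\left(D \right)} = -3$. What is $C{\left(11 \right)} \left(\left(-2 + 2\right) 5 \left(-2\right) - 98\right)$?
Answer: $294$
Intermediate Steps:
$C{\left(11 \right)} \left(\left(-2 + 2\right) 5 \left(-2\right) - 98\right) = - 3 \left(\left(-2 + 2\right) 5 \left(-2\right) - 98\right) = - 3 \left(0 \cdot 5 \left(-2\right) - 98\right) = - 3 \left(0 \left(-2\right) - 98\right) = - 3 \left(0 - 98\right) = \left(-3\right) \left(-98\right) = 294$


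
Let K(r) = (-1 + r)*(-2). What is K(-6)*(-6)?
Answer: -84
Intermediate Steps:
K(r) = 2 - 2*r
K(-6)*(-6) = (2 - 2*(-6))*(-6) = (2 + 12)*(-6) = 14*(-6) = -84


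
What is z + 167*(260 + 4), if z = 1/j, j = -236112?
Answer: 10409705855/236112 ≈ 44088.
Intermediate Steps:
z = -1/236112 (z = 1/(-236112) = -1/236112 ≈ -4.2353e-6)
z + 167*(260 + 4) = -1/236112 + 167*(260 + 4) = -1/236112 + 167*264 = -1/236112 + 44088 = 10409705855/236112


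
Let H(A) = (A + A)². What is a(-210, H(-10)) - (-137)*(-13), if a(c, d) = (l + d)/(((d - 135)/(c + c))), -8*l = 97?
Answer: -253949/106 ≈ -2395.7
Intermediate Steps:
l = -97/8 (l = -⅛*97 = -97/8 ≈ -12.125)
H(A) = 4*A² (H(A) = (2*A)² = 4*A²)
a(c, d) = 2*c*(-97/8 + d)/(-135 + d) (a(c, d) = (-97/8 + d)/(((d - 135)/(c + c))) = (-97/8 + d)/(((-135 + d)/((2*c)))) = (-97/8 + d)/(((-135 + d)*(1/(2*c)))) = (-97/8 + d)/(((-135 + d)/(2*c))) = (-97/8 + d)*(2*c/(-135 + d)) = 2*c*(-97/8 + d)/(-135 + d))
a(-210, H(-10)) - (-137)*(-13) = (¼)*(-210)*(-97 + 8*(4*(-10)²))/(-135 + 4*(-10)²) - (-137)*(-13) = (¼)*(-210)*(-97 + 8*(4*100))/(-135 + 4*100) - 1*1781 = (¼)*(-210)*(-97 + 8*400)/(-135 + 400) - 1781 = (¼)*(-210)*(-97 + 3200)/265 - 1781 = (¼)*(-210)*(1/265)*3103 - 1781 = -65163/106 - 1781 = -253949/106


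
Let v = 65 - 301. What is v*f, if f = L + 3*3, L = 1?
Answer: -2360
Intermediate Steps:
f = 10 (f = 1 + 3*3 = 1 + 9 = 10)
v = -236
v*f = -236*10 = -2360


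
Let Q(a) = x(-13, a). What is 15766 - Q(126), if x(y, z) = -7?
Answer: 15773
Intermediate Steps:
Q(a) = -7
15766 - Q(126) = 15766 - 1*(-7) = 15766 + 7 = 15773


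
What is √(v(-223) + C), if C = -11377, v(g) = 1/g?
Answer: 4*I*√35360441/223 ≈ 106.66*I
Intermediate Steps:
√(v(-223) + C) = √(1/(-223) - 11377) = √(-1/223 - 11377) = √(-2537072/223) = 4*I*√35360441/223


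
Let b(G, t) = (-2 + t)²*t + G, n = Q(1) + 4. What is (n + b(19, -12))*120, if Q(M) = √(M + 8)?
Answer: -279120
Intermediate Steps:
Q(M) = √(8 + M)
n = 7 (n = √(8 + 1) + 4 = √9 + 4 = 3 + 4 = 7)
b(G, t) = G + t*(-2 + t)² (b(G, t) = t*(-2 + t)² + G = G + t*(-2 + t)²)
(n + b(19, -12))*120 = (7 + (19 - 12*(-2 - 12)²))*120 = (7 + (19 - 12*(-14)²))*120 = (7 + (19 - 12*196))*120 = (7 + (19 - 2352))*120 = (7 - 2333)*120 = -2326*120 = -279120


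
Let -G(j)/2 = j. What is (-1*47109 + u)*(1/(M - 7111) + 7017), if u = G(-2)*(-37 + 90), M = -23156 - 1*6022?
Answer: -11941847953064/36289 ≈ -3.2908e+8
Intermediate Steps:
G(j) = -2*j
M = -29178 (M = -23156 - 6022 = -29178)
u = 212 (u = (-2*(-2))*(-37 + 90) = 4*53 = 212)
(-1*47109 + u)*(1/(M - 7111) + 7017) = (-1*47109 + 212)*(1/(-29178 - 7111) + 7017) = (-47109 + 212)*(1/(-36289) + 7017) = -46897*(-1/36289 + 7017) = -46897*254639912/36289 = -11941847953064/36289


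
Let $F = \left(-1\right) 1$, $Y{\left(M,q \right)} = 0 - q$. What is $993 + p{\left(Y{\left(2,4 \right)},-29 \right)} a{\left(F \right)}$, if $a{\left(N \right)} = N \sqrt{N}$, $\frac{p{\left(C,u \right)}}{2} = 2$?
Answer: $993 - 4 i \approx 993.0 - 4.0 i$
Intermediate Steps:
$Y{\left(M,q \right)} = - q$
$F = -1$
$p{\left(C,u \right)} = 4$ ($p{\left(C,u \right)} = 2 \cdot 2 = 4$)
$a{\left(N \right)} = N^{\frac{3}{2}}$
$993 + p{\left(Y{\left(2,4 \right)},-29 \right)} a{\left(F \right)} = 993 + 4 \left(-1\right)^{\frac{3}{2}} = 993 + 4 \left(- i\right) = 993 - 4 i$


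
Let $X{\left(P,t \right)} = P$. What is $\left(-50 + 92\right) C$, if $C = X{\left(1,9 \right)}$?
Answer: $42$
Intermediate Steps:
$C = 1$
$\left(-50 + 92\right) C = \left(-50 + 92\right) 1 = 42 \cdot 1 = 42$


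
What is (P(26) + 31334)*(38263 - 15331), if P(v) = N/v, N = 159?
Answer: 718691526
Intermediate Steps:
P(v) = 159/v
(P(26) + 31334)*(38263 - 15331) = (159/26 + 31334)*(38263 - 15331) = (159*(1/26) + 31334)*22932 = (159/26 + 31334)*22932 = (814843/26)*22932 = 718691526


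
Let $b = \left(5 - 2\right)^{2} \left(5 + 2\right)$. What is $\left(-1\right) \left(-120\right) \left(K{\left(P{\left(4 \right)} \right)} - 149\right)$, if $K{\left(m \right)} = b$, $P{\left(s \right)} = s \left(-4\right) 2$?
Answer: $-10320$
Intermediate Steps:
$P{\left(s \right)} = - 8 s$ ($P{\left(s \right)} = - 4 s 2 = - 8 s$)
$b = 63$ ($b = 3^{2} \cdot 7 = 9 \cdot 7 = 63$)
$K{\left(m \right)} = 63$
$\left(-1\right) \left(-120\right) \left(K{\left(P{\left(4 \right)} \right)} - 149\right) = \left(-1\right) \left(-120\right) \left(63 - 149\right) = 120 \left(-86\right) = -10320$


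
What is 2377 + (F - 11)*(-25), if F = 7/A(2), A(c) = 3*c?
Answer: 15737/6 ≈ 2622.8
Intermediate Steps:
F = 7/6 (F = 7/((3*2)) = 7/6 ≈ 1.1667)
2377 + (F - 11)*(-25) = 2377 + (7/6 - 11)*(-25) = 2377 - 59/6*(-25) = 2377 + 1475/6 = 15737/6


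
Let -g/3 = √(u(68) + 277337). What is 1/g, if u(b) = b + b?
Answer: -√277473/832419 ≈ -0.00063280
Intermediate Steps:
u(b) = 2*b
g = -3*√277473 (g = -3*√(2*68 + 277337) = -3*√(136 + 277337) = -3*√277473 ≈ -1580.3)
1/g = 1/(-3*√277473) = -√277473/832419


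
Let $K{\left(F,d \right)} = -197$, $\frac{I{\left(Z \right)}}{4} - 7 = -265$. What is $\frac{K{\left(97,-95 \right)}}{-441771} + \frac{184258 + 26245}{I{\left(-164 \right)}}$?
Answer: $- \frac{10332657501}{50656408} \approx -203.98$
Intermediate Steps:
$I{\left(Z \right)} = -1032$ ($I{\left(Z \right)} = 28 + 4 \left(-265\right) = 28 - 1060 = -1032$)
$\frac{K{\left(97,-95 \right)}}{-441771} + \frac{184258 + 26245}{I{\left(-164 \right)}} = - \frac{197}{-441771} + \frac{184258 + 26245}{-1032} = \left(-197\right) \left(- \frac{1}{441771}\right) + 210503 \left(- \frac{1}{1032}\right) = \frac{197}{441771} - \frac{210503}{1032} = - \frac{10332657501}{50656408}$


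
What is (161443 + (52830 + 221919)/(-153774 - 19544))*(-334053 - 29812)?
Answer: -10181198542578125/173318 ≈ -5.8743e+10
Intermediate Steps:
(161443 + (52830 + 221919)/(-153774 - 19544))*(-334053 - 29812) = (161443 + 274749/(-173318))*(-363865) = (161443 + 274749*(-1/173318))*(-363865) = (161443 - 274749/173318)*(-363865) = (27980703125/173318)*(-363865) = -10181198542578125/173318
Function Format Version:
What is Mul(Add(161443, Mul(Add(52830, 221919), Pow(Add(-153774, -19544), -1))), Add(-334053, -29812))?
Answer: Rational(-10181198542578125, 173318) ≈ -5.8743e+10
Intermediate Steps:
Mul(Add(161443, Mul(Add(52830, 221919), Pow(Add(-153774, -19544), -1))), Add(-334053, -29812)) = Mul(Add(161443, Mul(274749, Pow(-173318, -1))), -363865) = Mul(Add(161443, Mul(274749, Rational(-1, 173318))), -363865) = Mul(Add(161443, Rational(-274749, 173318)), -363865) = Mul(Rational(27980703125, 173318), -363865) = Rational(-10181198542578125, 173318)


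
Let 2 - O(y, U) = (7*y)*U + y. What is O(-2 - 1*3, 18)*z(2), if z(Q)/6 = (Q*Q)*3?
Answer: 45864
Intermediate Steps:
O(y, U) = 2 - y - 7*U*y (O(y, U) = 2 - ((7*y)*U + y) = 2 - (7*U*y + y) = 2 - (y + 7*U*y) = 2 + (-y - 7*U*y) = 2 - y - 7*U*y)
z(Q) = 18*Q² (z(Q) = 6*((Q*Q)*3) = 6*(Q²*3) = 6*(3*Q²) = 18*Q²)
O(-2 - 1*3, 18)*z(2) = (2 - (-2 - 1*3) - 7*18*(-2 - 1*3))*(18*2²) = (2 - (-2 - 3) - 7*18*(-2 - 3))*(18*4) = (2 - 1*(-5) - 7*18*(-5))*72 = (2 + 5 + 630)*72 = 637*72 = 45864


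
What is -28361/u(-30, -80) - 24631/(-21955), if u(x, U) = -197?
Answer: 627518062/4325135 ≈ 145.09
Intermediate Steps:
-28361/u(-30, -80) - 24631/(-21955) = -28361/(-197) - 24631/(-21955) = -28361*(-1/197) - 24631*(-1/21955) = 28361/197 + 24631/21955 = 627518062/4325135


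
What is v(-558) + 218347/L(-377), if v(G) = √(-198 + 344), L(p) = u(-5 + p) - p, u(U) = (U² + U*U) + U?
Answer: 218347/291843 + √146 ≈ 12.831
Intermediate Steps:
u(U) = U + 2*U² (u(U) = (U² + U²) + U = 2*U² + U = U + 2*U²)
L(p) = -p + (-9 + 2*p)*(-5 + p) (L(p) = (-5 + p)*(1 + 2*(-5 + p)) - p = (-5 + p)*(1 + (-10 + 2*p)) - p = (-5 + p)*(-9 + 2*p) - p = (-9 + 2*p)*(-5 + p) - p = -p + (-9 + 2*p)*(-5 + p))
v(G) = √146
v(-558) + 218347/L(-377) = √146 + 218347/(-1*(-377) + (-9 + 2*(-377))*(-5 - 377)) = √146 + 218347/(377 + (-9 - 754)*(-382)) = √146 + 218347/(377 - 763*(-382)) = √146 + 218347/(377 + 291466) = √146 + 218347/291843 = 218347/291843 + √146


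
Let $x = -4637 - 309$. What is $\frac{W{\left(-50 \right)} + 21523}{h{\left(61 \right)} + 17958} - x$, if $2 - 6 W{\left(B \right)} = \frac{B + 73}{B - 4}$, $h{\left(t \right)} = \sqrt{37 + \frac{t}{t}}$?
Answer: $\frac{86152717912903}{17414445204} - \frac{6973583 \sqrt{38}}{104486671224} \approx 4947.2$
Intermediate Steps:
$h{\left(t \right)} = \sqrt{38}$ ($h{\left(t \right)} = \sqrt{37 + 1} = \sqrt{38}$)
$x = -4946$
$W{\left(B \right)} = \frac{1}{3} - \frac{73 + B}{6 \left(-4 + B\right)}$ ($W{\left(B \right)} = \frac{1}{3} - \frac{\left(B + 73\right) \frac{1}{B - 4}}{6} = \frac{1}{3} - \frac{\left(73 + B\right) \frac{1}{-4 + B}}{6} = \frac{1}{3} - \frac{\frac{1}{-4 + B} \left(73 + B\right)}{6} = \frac{1}{3} - \frac{73 + B}{6 \left(-4 + B\right)}$)
$\frac{W{\left(-50 \right)} + 21523}{h{\left(61 \right)} + 17958} - x = \frac{\frac{-81 - 50}{6 \left(-4 - 50\right)} + 21523}{\sqrt{38} + 17958} - -4946 = \frac{\frac{1}{6} \frac{1}{-54} \left(-131\right) + 21523}{17958 + \sqrt{38}} + 4946 = \frac{\frac{1}{6} \left(- \frac{1}{54}\right) \left(-131\right) + 21523}{17958 + \sqrt{38}} + 4946 = \frac{\frac{131}{324} + 21523}{17958 + \sqrt{38}} + 4946 = \frac{6973583}{324 \left(17958 + \sqrt{38}\right)} + 4946 = 4946 + \frac{6973583}{324 \left(17958 + \sqrt{38}\right)}$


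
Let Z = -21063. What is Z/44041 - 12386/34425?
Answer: -1270585601/1516111425 ≈ -0.83806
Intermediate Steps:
Z/44041 - 12386/34425 = -21063/44041 - 12386/34425 = -1270585601/1516111425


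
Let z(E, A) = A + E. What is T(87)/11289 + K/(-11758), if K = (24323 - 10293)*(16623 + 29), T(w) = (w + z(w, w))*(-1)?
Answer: -439570765613/22122677 ≈ -19870.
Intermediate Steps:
T(w) = -3*w (T(w) = (w + (w + w))*(-1) = (w + 2*w)*(-1) = (3*w)*(-1) = -3*w)
K = 233627560 (K = 14030*16652 = 233627560)
T(87)/11289 + K/(-11758) = -3*87/11289 + 233627560/(-11758) = -261*1/11289 + 233627560*(-1/11758) = -87/3763 - 116813780/5879 = -439570765613/22122677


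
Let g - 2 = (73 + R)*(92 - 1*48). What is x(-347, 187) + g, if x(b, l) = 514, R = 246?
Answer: 14552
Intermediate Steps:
g = 14038 (g = 2 + (73 + 246)*(92 - 1*48) = 2 + 319*(92 - 48) = 2 + 319*44 = 2 + 14036 = 14038)
x(-347, 187) + g = 514 + 14038 = 14552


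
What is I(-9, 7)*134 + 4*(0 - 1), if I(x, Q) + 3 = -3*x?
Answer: 3212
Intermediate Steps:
I(x, Q) = -3 - 3*x
I(-9, 7)*134 + 4*(0 - 1) = (-3 - 3*(-9))*134 + 4*(0 - 1) = (-3 + 27)*134 + 4*(-1) = 24*134 - 4 = 3216 - 4 = 3212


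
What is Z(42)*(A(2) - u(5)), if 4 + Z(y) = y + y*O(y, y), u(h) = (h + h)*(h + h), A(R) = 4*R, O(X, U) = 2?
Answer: -11224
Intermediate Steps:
u(h) = 4*h**2 (u(h) = (2*h)*(2*h) = 4*h**2)
Z(y) = -4 + 3*y (Z(y) = -4 + (y + y*2) = -4 + (y + 2*y) = -4 + 3*y)
Z(42)*(A(2) - u(5)) = (-4 + 3*42)*(4*2 - 4*5**2) = (-4 + 126)*(8 - 4*25) = 122*(8 - 1*100) = 122*(8 - 100) = 122*(-92) = -11224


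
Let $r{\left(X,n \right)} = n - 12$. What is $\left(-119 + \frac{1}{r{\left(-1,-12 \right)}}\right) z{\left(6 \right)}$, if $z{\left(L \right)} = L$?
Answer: $- \frac{2857}{4} \approx -714.25$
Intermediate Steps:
$r{\left(X,n \right)} = -12 + n$
$\left(-119 + \frac{1}{r{\left(-1,-12 \right)}}\right) z{\left(6 \right)} = \left(-119 + \frac{1}{-12 - 12}\right) 6 = \left(-119 + \frac{1}{-24}\right) 6 = \left(-119 - \frac{1}{24}\right) 6 = \left(- \frac{2857}{24}\right) 6 = - \frac{2857}{4}$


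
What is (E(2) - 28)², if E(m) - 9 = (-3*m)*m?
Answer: 961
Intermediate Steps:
E(m) = 9 - 3*m² (E(m) = 9 + (-3*m)*m = 9 - 3*m²)
(E(2) - 28)² = ((9 - 3*2²) - 28)² = ((9 - 3*4) - 28)² = ((9 - 12) - 28)² = (-3 - 28)² = (-31)² = 961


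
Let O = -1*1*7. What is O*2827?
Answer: -19789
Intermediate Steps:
O = -7 (O = -1*7 = -7)
O*2827 = -7*2827 = -19789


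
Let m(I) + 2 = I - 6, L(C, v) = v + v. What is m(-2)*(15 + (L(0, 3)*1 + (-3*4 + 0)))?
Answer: -90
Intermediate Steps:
L(C, v) = 2*v
m(I) = -8 + I (m(I) = -2 + (I - 6) = -2 + (-6 + I) = -8 + I)
m(-2)*(15 + (L(0, 3)*1 + (-3*4 + 0))) = (-8 - 2)*(15 + ((2*3)*1 + (-3*4 + 0))) = -10*(15 + (6*1 + (-12 + 0))) = -10*(15 + (6 - 12)) = -10*(15 - 6) = -10*9 = -90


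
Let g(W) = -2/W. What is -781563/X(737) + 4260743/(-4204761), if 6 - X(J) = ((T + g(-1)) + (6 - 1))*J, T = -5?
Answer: 3280030850719/6172589148 ≈ 531.39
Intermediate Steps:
X(J) = 6 - 2*J (X(J) = 6 - ((-5 - 2/(-1)) + (6 - 1))*J = 6 - ((-5 - 2*(-1)) + 5)*J = 6 - ((-5 + 2) + 5)*J = 6 - (-3 + 5)*J = 6 - 2*J)
-781563/X(737) + 4260743/(-4204761) = -781563/(6 - 2*737) + 4260743/(-4204761) = -781563/(6 - 1474) + 4260743*(-1/4204761) = -781563/(-1468) - 4260743/4204761 = -781563*(-1/1468) - 4260743/4204761 = 781563/1468 - 4260743/4204761 = 3280030850719/6172589148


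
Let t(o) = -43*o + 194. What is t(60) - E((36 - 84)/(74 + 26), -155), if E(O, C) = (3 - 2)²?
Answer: -2387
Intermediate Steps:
t(o) = 194 - 43*o
E(O, C) = 1 (E(O, C) = 1² = 1)
t(60) - E((36 - 84)/(74 + 26), -155) = (194 - 43*60) - 1*1 = (194 - 2580) - 1 = -2386 - 1 = -2387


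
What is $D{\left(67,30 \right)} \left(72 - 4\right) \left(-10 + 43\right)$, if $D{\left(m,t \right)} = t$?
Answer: $67320$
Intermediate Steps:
$D{\left(67,30 \right)} \left(72 - 4\right) \left(-10 + 43\right) = 30 \left(72 - 4\right) \left(-10 + 43\right) = 30 \cdot 68 \cdot 33 = 30 \cdot 2244 = 67320$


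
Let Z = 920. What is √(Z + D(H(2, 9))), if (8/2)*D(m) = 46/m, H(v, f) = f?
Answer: √33166/6 ≈ 30.353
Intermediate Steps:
D(m) = 23/(2*m) (D(m) = (46/m)/4 = 23/(2*m))
√(Z + D(H(2, 9))) = √(920 + (23/2)/9) = √(920 + (23/2)*(⅑)) = √(920 + 23/18) = √(16583/18) = √33166/6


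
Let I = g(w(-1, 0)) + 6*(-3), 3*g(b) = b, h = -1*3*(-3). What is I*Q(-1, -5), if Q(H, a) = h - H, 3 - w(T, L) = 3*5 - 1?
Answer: -650/3 ≈ -216.67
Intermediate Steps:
w(T, L) = -11 (w(T, L) = 3 - (3*5 - 1) = 3 - (15 - 1) = 3 - 1*14 = 3 - 14 = -11)
h = 9 (h = -3*(-3) = 9)
g(b) = b/3
Q(H, a) = 9 - H
I = -65/3 (I = (1/3)*(-11) + 6*(-3) = -11/3 - 18 = -65/3 ≈ -21.667)
I*Q(-1, -5) = -65*(9 - 1*(-1))/3 = -65*(9 + 1)/3 = -65/3*10 = -650/3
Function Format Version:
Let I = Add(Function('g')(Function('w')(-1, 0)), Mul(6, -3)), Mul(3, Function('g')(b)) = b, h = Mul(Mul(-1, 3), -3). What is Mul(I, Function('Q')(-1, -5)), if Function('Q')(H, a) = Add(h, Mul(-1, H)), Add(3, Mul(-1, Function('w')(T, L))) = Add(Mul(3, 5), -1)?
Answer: Rational(-650, 3) ≈ -216.67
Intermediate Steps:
Function('w')(T, L) = -11 (Function('w')(T, L) = Add(3, Mul(-1, Add(Mul(3, 5), -1))) = Add(3, Mul(-1, Add(15, -1))) = Add(3, Mul(-1, 14)) = Add(3, -14) = -11)
h = 9 (h = Mul(-3, -3) = 9)
Function('g')(b) = Mul(Rational(1, 3), b)
Function('Q')(H, a) = Add(9, Mul(-1, H))
I = Rational(-65, 3) (I = Add(Mul(Rational(1, 3), -11), Mul(6, -3)) = Add(Rational(-11, 3), -18) = Rational(-65, 3) ≈ -21.667)
Mul(I, Function('Q')(-1, -5)) = Mul(Rational(-65, 3), Add(9, Mul(-1, -1))) = Mul(Rational(-65, 3), Add(9, 1)) = Mul(Rational(-65, 3), 10) = Rational(-650, 3)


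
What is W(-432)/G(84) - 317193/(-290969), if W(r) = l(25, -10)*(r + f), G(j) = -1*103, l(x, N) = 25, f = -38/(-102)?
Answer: 161793729754/1528460157 ≈ 105.85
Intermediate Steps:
f = 19/51 (f = -38*(-1/102) = 19/51 ≈ 0.37255)
G(j) = -103
W(r) = 475/51 + 25*r (W(r) = 25*(r + 19/51) = 25*(19/51 + r) = 475/51 + 25*r)
W(-432)/G(84) - 317193/(-290969) = (475/51 + 25*(-432))/(-103) - 317193/(-290969) = (475/51 - 10800)*(-1/103) - 317193*(-1/290969) = -550325/51*(-1/103) + 317193/290969 = 550325/5253 + 317193/290969 = 161793729754/1528460157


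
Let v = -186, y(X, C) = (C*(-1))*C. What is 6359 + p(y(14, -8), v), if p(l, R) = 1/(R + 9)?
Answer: 1125542/177 ≈ 6359.0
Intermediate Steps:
y(X, C) = -C² (y(X, C) = (-C)*C = -C²)
p(l, R) = 1/(9 + R)
6359 + p(y(14, -8), v) = 6359 + 1/(9 - 186) = 6359 + 1/(-177) = 6359 - 1/177 = 1125542/177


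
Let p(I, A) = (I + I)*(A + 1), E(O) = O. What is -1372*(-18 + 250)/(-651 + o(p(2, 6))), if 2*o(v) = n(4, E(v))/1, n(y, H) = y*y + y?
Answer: 318304/641 ≈ 496.57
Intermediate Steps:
n(y, H) = y + y² (n(y, H) = y² + y = y + y²)
p(I, A) = 2*I*(1 + A) (p(I, A) = (2*I)*(1 + A) = 2*I*(1 + A))
o(v) = 10 (o(v) = ((4*(1 + 4))/1)/2 = ((4*5)*1)/2 = (20*1)/2 = (½)*20 = 10)
-1372*(-18 + 250)/(-651 + o(p(2, 6))) = -1372*(-18 + 250)/(-651 + 10) = -318304/(-641) = -318304*(-1)/641 = -1372*(-232/641) = 318304/641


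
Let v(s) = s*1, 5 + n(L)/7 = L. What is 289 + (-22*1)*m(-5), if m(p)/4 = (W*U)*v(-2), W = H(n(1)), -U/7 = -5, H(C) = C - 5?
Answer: -202991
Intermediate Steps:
n(L) = -35 + 7*L
H(C) = -5 + C
v(s) = s
U = 35 (U = -7*(-5) = 35)
W = -33 (W = -5 + (-35 + 7*1) = -5 + (-35 + 7) = -5 - 28 = -33)
m(p) = 9240 (m(p) = 4*(-33*35*(-2)) = 4*(-1155*(-2)) = 4*2310 = 9240)
289 + (-22*1)*m(-5) = 289 - 22*1*9240 = 289 - 22*9240 = 289 - 203280 = -202991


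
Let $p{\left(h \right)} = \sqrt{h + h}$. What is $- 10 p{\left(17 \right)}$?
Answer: $- 10 \sqrt{34} \approx -58.31$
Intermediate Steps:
$p{\left(h \right)} = \sqrt{2} \sqrt{h}$ ($p{\left(h \right)} = \sqrt{2 h} = \sqrt{2} \sqrt{h}$)
$- 10 p{\left(17 \right)} = - 10 \sqrt{2} \sqrt{17} = - 10 \sqrt{34}$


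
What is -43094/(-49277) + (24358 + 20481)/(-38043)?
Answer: -570106361/1874644911 ≈ -0.30411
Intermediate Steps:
-43094/(-49277) + (24358 + 20481)/(-38043) = -43094*(-1/49277) + 44839*(-1/38043) = 43094/49277 - 44839/38043 = -570106361/1874644911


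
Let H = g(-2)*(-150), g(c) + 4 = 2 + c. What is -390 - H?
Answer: -990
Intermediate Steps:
g(c) = -2 + c (g(c) = -4 + (2 + c) = -2 + c)
H = 600 (H = (-2 - 2)*(-150) = -4*(-150) = 600)
-390 - H = -390 - 1*600 = -390 - 600 = -990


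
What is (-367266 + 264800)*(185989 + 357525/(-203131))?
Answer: -3871142326167844/203131 ≈ -1.9057e+10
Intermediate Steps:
(-367266 + 264800)*(185989 + 357525/(-203131)) = -102466*(185989 + 357525*(-1/203131)) = -102466*(185989 - 357525/203131) = -102466*37779774034/203131 = -3871142326167844/203131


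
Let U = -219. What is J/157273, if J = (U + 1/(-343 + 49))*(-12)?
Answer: 128774/7706377 ≈ 0.016710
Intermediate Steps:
J = 128774/49 (J = (-219 + 1/(-343 + 49))*(-12) = (-219 + 1/(-294))*(-12) = (-219 - 1/294)*(-12) = -64387/294*(-12) = 128774/49 ≈ 2628.0)
J/157273 = (128774/49)/157273 = (128774/49)*(1/157273) = 128774/7706377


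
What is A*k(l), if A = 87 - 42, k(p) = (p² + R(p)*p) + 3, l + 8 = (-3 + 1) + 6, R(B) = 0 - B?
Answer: 135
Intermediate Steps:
R(B) = -B
l = -4 (l = -8 + ((-3 + 1) + 6) = -8 + (-2 + 6) = -8 + 4 = -4)
k(p) = 3 (k(p) = (p² + (-p)*p) + 3 = (p² - p²) + 3 = 0 + 3 = 3)
A = 45
A*k(l) = 45*3 = 135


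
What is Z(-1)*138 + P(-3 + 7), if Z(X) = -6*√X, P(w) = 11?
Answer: 11 - 828*I ≈ 11.0 - 828.0*I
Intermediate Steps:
Z(-1)*138 + P(-3 + 7) = -6*I*138 + 11 = -828*I + 11 = 11 - 828*I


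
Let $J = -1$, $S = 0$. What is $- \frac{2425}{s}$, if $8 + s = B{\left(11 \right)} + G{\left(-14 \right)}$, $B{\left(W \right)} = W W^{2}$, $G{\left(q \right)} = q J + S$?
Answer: $- \frac{2425}{1337} \approx -1.8138$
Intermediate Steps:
$G{\left(q \right)} = - q$ ($G{\left(q \right)} = q \left(-1\right) + 0 = - q + 0 = - q$)
$B{\left(W \right)} = W^{3}$
$s = 1337$ ($s = -8 - \left(-14 - 11^{3}\right) = -8 + \left(1331 + 14\right) = -8 + 1345 = 1337$)
$- \frac{2425}{s} = - \frac{2425}{1337}$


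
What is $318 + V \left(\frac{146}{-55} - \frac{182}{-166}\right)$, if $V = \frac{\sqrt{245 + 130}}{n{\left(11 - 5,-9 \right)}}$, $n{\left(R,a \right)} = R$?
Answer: $318 - \frac{2371 \sqrt{15}}{1826} \approx 312.97$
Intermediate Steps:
$V = \frac{5 \sqrt{15}}{6}$ ($V = \frac{\sqrt{245 + 130}}{11 - 5} = \frac{\sqrt{375}}{11 - 5} = \frac{5 \sqrt{15}}{6} \approx 3.2275$)
$318 + V \left(\frac{146}{-55} - \frac{182}{-166}\right) = 318 + \frac{5 \sqrt{15}}{6} \left(\frac{146}{-55} - \frac{182}{-166}\right) = 318 + \frac{5 \sqrt{15}}{6} \left(146 \left(- \frac{1}{55}\right) - - \frac{91}{83}\right) = 318 + \frac{5 \sqrt{15}}{6} \left(- \frac{146}{55} + \frac{91}{83}\right) = 318 + \frac{5 \sqrt{15}}{6} \left(- \frac{7113}{4565}\right) = 318 - \frac{2371 \sqrt{15}}{1826}$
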